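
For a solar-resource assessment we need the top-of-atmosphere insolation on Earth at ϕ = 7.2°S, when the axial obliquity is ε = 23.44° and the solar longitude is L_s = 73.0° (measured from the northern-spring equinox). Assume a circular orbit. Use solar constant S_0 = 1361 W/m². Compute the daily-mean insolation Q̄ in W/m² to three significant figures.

Solar declination: sin δ = sin ε · sin L_s = sin 23.44° × sin 73.0° = 0.38041, so δ = +22.359°.
cos h₀ = −tan(-7.2°) tan(+22.359°) = 0.0520, h₀ = 1.5188 rad.
Bracket: h₀ sin ϕ sin δ + cos ϕ cos δ sin h₀ = 1.5188×-0.12533×0.38041 + 0.99211×0.92482×0.99865 = -0.072412 + 0.916285 = 0.843873.
Q̄ = (S_0/π) × [bracket] = (1361/π) × 0.843873 = 365.6 W/m².

Q̄ ≈ 366 W/m²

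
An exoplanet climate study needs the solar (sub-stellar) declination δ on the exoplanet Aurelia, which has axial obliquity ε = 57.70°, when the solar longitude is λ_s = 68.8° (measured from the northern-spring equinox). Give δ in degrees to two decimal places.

sin δ = sin ε · sin λ_s = sin 57.70° × sin 68.8° = 0.788058.
δ = arcsin(0.788058) = +52.00°.

δ = +52.00°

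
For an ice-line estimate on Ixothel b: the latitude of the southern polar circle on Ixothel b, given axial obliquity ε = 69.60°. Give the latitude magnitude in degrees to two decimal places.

The polar circle is the lowest latitude that experiences at least one full rotation of continuous darkness at the northern-summer solstice; it lies at |ϕ| = 90° − ε = 90° − 69.60° = 20.40°.

20.40°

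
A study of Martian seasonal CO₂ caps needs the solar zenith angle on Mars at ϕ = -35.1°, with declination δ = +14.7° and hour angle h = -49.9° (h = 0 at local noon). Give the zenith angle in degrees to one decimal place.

cos θ_z = sin ϕ sin δ + cos ϕ cos δ cos h = -0.145912 + 0.509740 = 0.363828.
θ_z = arccos(0.363828) = 68.7°.

θ_z = 68.7°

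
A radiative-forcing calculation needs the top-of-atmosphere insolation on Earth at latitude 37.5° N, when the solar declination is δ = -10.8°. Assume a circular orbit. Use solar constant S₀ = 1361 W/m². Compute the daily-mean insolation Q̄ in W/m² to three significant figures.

cos H₀ = −tan(+37.5°) tan(-10.800°) = 0.1464, H₀ = 1.4239 rad.
Bracket: H₀ sin φ sin δ + cos φ cos δ sin H₀ = 1.4239×0.60876×-0.18738 + 0.79335×0.98229×0.98923 = -0.162423 + 0.770907 = 0.608484.
Q̄ = (S₀/π) × [bracket] = (1361/π) × 0.608484 = 263.6 W/m².

Q̄ ≈ 264 W/m²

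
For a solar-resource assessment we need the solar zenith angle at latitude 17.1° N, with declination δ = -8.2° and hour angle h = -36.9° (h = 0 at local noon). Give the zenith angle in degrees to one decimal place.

cos θ_z = sin φ sin δ + cos φ cos δ cos h = -0.041939 + 0.756519 = 0.714580.
θ_z = arccos(0.714580) = 44.4°.

θ_z = 44.4°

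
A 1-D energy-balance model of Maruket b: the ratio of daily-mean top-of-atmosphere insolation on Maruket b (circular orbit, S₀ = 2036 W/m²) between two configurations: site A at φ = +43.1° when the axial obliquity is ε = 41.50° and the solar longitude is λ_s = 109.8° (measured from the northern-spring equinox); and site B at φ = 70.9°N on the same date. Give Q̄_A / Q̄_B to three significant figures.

Q̄_A / Q̄_B ≈ 0.761

— Configuration A (φ=+43.1°):
Solar declination: sin δ = sin ε · sin λ_s = sin 41.50° × sin 109.8° = 0.62345, so δ = +38.568°.
cos H₀ = −tan(+43.1°) tan(+38.568°) = -0.7462, H₀ = 2.4131 rad.
Bracket: H₀ sin φ sin δ + cos φ cos δ sin H₀ = 2.4131×0.68327×0.62345 + 0.73016×0.78187×0.66575 = 1.027944 + 0.380070 = 1.408014.
Q̄ = (S₀/π) × [bracket] = (2036/π) × 1.408014 = 912.50 W/m².
— Configuration B (φ=+70.9°):
cos H₀ = −tan(+70.9°) tan(+38.568°) = -2.3027 ≤ −1 ⇒ polar day, H₀ = π.
Bracket: H₀ sin φ sin δ + cos φ cos δ sin H₀ = 3.1416×0.94495×0.62345 + 0.32722×0.78187×0.00000 = 1.850808 + 0.000000 = 1.850808.
Q̄ = (S₀/π) × [bracket] = (2036/π) × 1.850808 = 1199.5 W/m².
Ratio Q̄_A / Q̄_B = 912.50 / 1199.5 = 0.7607.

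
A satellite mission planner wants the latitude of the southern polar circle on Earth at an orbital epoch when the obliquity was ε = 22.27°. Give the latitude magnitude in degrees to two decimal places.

67.73°

The polar circle is the lowest latitude that experiences at least one full rotation of continuous darkness at the northern-summer solstice; it lies at |ϕ| = 90° − ε = 90° − 22.27° = 67.73°.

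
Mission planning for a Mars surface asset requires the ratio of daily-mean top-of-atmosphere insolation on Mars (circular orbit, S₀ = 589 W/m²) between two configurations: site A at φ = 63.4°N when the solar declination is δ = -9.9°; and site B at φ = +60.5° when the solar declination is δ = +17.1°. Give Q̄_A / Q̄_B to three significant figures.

Q̄_A / Q̄_B ≈ 0.240

— Configuration A (φ=+63.4°):
cos H₀ = −tan(+63.4°) tan(-9.900°) = 0.3485, H₀ = 1.2148 rad.
Bracket: H₀ sin φ sin δ + cos φ cos δ sin H₀ = 1.2148×0.89415×-0.17193 + 0.44776×0.98511×0.93730 = -0.186753 + 0.413436 = 0.226683.
Q̄ = (S₀/π) × [bracket] = (589/π) × 0.226683 = 42.500 W/m².
— Configuration B (φ=+60.5°):
cos H₀ = −tan(+60.5°) tan(+17.100°) = -0.5438, H₀ = 2.1457 rad.
Bracket: H₀ sin φ sin δ + cos φ cos δ sin H₀ = 2.1457×0.87036×0.29404 + 0.49242×0.95579×0.83925 = 0.549129 + 0.394993 = 0.944122.
Q̄ = (S₀/π) × [bracket] = (589/π) × 0.944122 = 177.01 W/m².
Ratio Q̄_A / Q̄_B = 42.500 / 177.01 = 0.2401.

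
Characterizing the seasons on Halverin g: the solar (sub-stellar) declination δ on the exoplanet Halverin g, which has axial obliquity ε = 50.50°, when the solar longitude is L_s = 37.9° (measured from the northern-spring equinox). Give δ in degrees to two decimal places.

δ = +28.29°

sin δ = sin ε · sin L_s = sin 50.50° × sin 37.9° = 0.473998.
δ = arcsin(0.473998) = +28.29°.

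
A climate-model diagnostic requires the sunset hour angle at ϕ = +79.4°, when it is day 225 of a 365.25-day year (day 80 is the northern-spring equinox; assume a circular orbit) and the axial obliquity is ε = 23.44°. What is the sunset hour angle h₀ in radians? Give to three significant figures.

Solar longitude: L_s = 360° × (225 − 80)/365.25 = 142.916°.
sin δ = sin 23.44° × sin 142.916° = 0.23986, so δ = +13.878°.
Sunrise equation: cos h₀ = −tan ϕ · tan δ = -1.3202 ≤ −1, so the Sun never sets (polar day) and h₀ = π.

h₀ = 3.14 rad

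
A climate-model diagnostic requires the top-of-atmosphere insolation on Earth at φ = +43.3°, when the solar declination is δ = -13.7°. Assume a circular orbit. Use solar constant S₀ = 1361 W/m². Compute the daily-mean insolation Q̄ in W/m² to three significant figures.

Q̄ ≈ 204 W/m²

cos H₀ = −tan(+43.3°) tan(-13.700°) = 0.2297, H₀ = 1.3390 rad.
Bracket: H₀ sin φ sin δ + cos φ cos δ sin H₀ = 1.3390×0.68582×-0.23684 + 0.72777×0.97155×0.97326 = -0.217493 + 0.688158 = 0.470665.
Q̄ = (S₀/π) × [bracket] = (1361/π) × 0.470665 = 203.9 W/m².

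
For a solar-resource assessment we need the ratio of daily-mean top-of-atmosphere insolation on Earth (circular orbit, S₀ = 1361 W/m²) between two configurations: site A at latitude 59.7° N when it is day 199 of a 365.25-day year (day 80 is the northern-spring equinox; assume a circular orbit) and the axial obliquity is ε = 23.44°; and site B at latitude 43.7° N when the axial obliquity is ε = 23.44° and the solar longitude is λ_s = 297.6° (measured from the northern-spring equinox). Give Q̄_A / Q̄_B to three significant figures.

— Configuration A (φ=+59.7°):
Solar longitude: λ_s = 360° × (199 − 80)/365.25 = 117.290°.
sin δ = sin 23.44° × sin 117.290° = 0.35352, so δ = +20.702°.
cos H₀ = −tan(+59.7°) tan(+20.702°) = -0.6467, H₀ = 2.2741 rad.
Bracket: H₀ sin φ sin δ + cos φ cos δ sin H₀ = 2.2741×0.86340×0.35352 + 0.50453×0.93543×0.76272 = 0.694122 + 0.359968 = 1.054090.
Q̄ = (S₀/π) × [bracket] = (1361/π) × 1.054090 = 456.65 W/m².
— Configuration B (φ=+43.7°):
Solar declination: sin δ = sin ε · sin λ_s = sin 23.44° × sin 297.6° = -0.35252, so δ = -20.642°.
cos H₀ = −tan(+43.7°) tan(-20.642°) = 0.3600, H₀ = 1.2025 rad.
Bracket: H₀ sin φ sin δ + cos φ cos δ sin H₀ = 1.2025×0.69088×-0.35252 + 0.72297×0.93580×0.93296 = -0.292868 + 0.631199 = 0.338331.
Q̄ = (S₀/π) × [bracket] = (1361/π) × 0.338331 = 146.57 W/m².
Ratio Q̄_A / Q̄_B = 456.65 / 146.57 = 3.116.

Q̄_A / Q̄_B ≈ 3.12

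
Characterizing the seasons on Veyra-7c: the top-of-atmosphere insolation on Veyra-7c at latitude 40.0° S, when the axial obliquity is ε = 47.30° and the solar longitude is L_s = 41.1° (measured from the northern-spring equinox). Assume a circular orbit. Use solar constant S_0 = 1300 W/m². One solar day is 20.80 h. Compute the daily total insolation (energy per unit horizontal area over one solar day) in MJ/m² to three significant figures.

7.94 MJ/m²

Solar declination: sin δ = sin ε · sin L_s = sin 47.30° × sin 41.1° = 0.48311, so δ = +28.889°.
cos h₀ = −tan(-40.0°) tan(+28.889°) = 0.4630, h₀ = 1.0894 rad.
Bracket: h₀ sin ϕ sin δ + cos ϕ cos δ sin h₀ = 1.0894×-0.64279×0.48311 + 0.76604×0.87556×0.88636 = -0.338300 + 0.594494 = 0.256194.
Q̄ = (S_0/π) × [bracket] = (1300/π) × 0.256194 = 106.01 W/m².
Daily total = Q̄ × 20.80 h × 3600 s/h = 106.01 × 20.80 × 3600 / 10⁶ = 7.938 MJ/m².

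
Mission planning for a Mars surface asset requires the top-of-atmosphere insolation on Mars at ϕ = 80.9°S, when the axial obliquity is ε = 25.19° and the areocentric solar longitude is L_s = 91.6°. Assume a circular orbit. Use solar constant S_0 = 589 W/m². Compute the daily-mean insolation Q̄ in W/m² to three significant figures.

sin δ = sin 25.19° × sin 91.6° = 0.42546, so δ = +25.179°.
cos h₀ = −tan(-80.9°) tan(+25.179°) = 2.9351 ≥ 1 ⇒ polar night, h₀ = 0 and Q̄ = 0.

Q̄ ≈ 0.00 W/m²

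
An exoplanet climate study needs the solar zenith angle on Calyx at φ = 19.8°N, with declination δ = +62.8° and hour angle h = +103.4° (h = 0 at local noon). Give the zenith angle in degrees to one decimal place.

θ_z = 78.4°

cos θ_z = sin φ sin δ + cos φ cos δ cos h = 0.301279 + -0.099669 = 0.201610.
θ_z = arccos(0.201610) = 78.4°.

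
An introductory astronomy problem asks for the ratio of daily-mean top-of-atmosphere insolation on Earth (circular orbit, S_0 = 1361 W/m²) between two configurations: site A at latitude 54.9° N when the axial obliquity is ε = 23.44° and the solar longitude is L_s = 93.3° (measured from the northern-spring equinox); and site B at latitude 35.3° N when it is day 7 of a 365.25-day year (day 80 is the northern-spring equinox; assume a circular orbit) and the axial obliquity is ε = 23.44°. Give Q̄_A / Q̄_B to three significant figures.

Q̄_A / Q̄_B ≈ 2.57

— Configuration A (ϕ=+54.9°):
Solar declination: sin δ = sin ε · sin L_s = sin 23.44° × sin 93.3° = 0.39713, so δ = +23.399°.
cos h₀ = −tan(+54.9°) tan(+23.399°) = -0.6157, h₀ = 2.2341 rad.
Bracket: h₀ sin ϕ sin δ + cos ϕ cos δ sin h₀ = 2.2341×0.81815×0.39713 + 0.57501×0.91776×0.78799 = 0.725886 + 0.415839 = 1.141725.
Q̄ = (S_0/π) × [bracket] = (1361/π) × 1.141725 = 494.62 W/m².
— Configuration B (ϕ=+35.3°):
Solar longitude: L_s = 360° × (7 − 80)/365.25 = -71.951°, i.e. -71.951° + 360° = 288.049°.
sin δ = sin 23.44° × sin 288.049° = -0.37821, so δ = -22.223°.
cos h₀ = −tan(+35.3°) tan(-22.223°) = 0.2893, h₀ = 1.2773 rad.
Bracket: h₀ sin ϕ sin δ + cos ϕ cos δ sin h₀ = 1.2773×0.57786×-0.37821 + 0.81614×0.92572×0.95725 = -0.279157 + 0.723219 = 0.444062.
Q̄ = (S_0/π) × [bracket] = (1361/π) × 0.444062 = 192.38 W/m².
Ratio Q̄_A / Q̄_B = 494.62 / 192.38 = 2.571.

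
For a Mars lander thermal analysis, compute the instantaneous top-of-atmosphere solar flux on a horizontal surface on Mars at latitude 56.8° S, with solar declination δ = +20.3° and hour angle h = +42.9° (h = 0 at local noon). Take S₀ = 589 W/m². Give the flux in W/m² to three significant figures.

50.6 W/m²

cos θ_z = sin φ sin δ + cos φ cos δ cos h = -0.290303 + 0.376200 = 0.085897.
Flux = S₀ · cos θ_z = 589 × 0.085897 = 50.59 W/m².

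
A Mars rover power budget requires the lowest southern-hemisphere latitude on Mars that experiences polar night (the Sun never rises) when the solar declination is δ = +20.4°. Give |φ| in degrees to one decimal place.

|φ| = 69.6°

Polar night requires cos H₀ = −tan φ tan δ ≥ 1, i.e. tan φ tan δ ≤ −1.
The boundary is |tan φ| · |tan δ| = 1, so |φ| = 90° − |δ| = 90° − 20.4° = 69.6° in the southern hemisphere.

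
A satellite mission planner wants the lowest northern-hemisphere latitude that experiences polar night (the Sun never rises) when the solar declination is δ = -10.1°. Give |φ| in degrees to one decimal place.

Polar night requires cos H₀ = −tan φ tan δ ≥ 1, i.e. tan φ tan δ ≤ −1.
The boundary is |tan φ| · |tan δ| = 1, so |φ| = 90° − |δ| = 90° − 10.1° = 79.9° in the northern hemisphere.

|φ| = 79.9°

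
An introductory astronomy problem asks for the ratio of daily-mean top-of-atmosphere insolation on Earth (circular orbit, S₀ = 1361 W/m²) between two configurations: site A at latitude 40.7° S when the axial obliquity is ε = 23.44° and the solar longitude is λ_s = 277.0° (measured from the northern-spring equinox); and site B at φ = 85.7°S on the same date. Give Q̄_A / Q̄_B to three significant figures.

— Configuration A (φ=-40.7°):
Solar declination: sin δ = sin ε · sin λ_s = sin 23.44° × sin 277.0° = -0.39482, so δ = -23.255°.
cos H₀ = −tan(-40.7°) tan(-23.255°) = -0.3696, H₀ = 1.9494 rad.
Bracket: H₀ sin φ sin δ + cos φ cos δ sin H₀ = 1.9494×-0.65210×-0.39482 + 0.75813×0.91876×0.92918 = 0.501897 + 0.647211 = 1.149108.
Q̄ = (S₀/π) × [bracket] = (1361/π) × 1.149108 = 497.82 W/m².
— Configuration B (φ=-85.7°):
cos H₀ = −tan(-85.7°) tan(-23.255°) = -5.7153 ≤ −1 ⇒ polar day, H₀ = π.
Bracket: H₀ sin φ sin δ + cos φ cos δ sin H₀ = 3.1416×-0.99719×-0.39482 + 0.07498×0.91876×0.00000 = 1.236881 + 0.000000 = 1.236881.
Q̄ = (S₀/π) × [bracket] = (1361/π) × 1.236881 = 535.84 W/m².
Ratio Q̄_A / Q̄_B = 497.82 / 535.84 = 0.9290.

Q̄_A / Q̄_B ≈ 0.929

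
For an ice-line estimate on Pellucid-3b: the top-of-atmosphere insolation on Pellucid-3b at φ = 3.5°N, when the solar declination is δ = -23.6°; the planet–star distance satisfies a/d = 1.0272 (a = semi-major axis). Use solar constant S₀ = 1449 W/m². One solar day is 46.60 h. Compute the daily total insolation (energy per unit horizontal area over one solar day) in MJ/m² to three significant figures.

cos H₀ = −tan(+3.5°) tan(-23.600°) = 0.0267, H₀ = 1.5441 rad.
Bracket: H₀ sin φ sin δ + cos φ cos δ sin H₀ = 1.5441×0.06105×-0.40035 + 0.99813×0.91636×0.99964 = -0.037740 + 0.914317 = 0.876577.
Inverse-square distance factor (a/d)² = 1.0272² = 1.055140.
Q̄ = (S₀/π) × 1.055140 × [bracket] = (1449/π) × 1.055140 × 0.876577 = 426.60 W/m².
Daily total = Q̄ × 46.60 h × 3600 s/h = 426.60 × 46.60 × 3600 / 10⁶ = 71.57 MJ/m².

71.6 MJ/m²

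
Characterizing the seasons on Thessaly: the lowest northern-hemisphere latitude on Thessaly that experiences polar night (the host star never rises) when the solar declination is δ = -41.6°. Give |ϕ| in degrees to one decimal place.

Polar night requires cos h₀ = −tan ϕ tan δ ≥ 1, i.e. tan ϕ tan δ ≤ −1.
The boundary is |tan ϕ| · |tan δ| = 1, so |ϕ| = 90° − |δ| = 90° − 41.6° = 48.4° in the northern hemisphere.

|ϕ| = 48.4°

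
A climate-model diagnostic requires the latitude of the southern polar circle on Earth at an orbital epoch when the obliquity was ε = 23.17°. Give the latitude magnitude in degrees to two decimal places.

The polar circle is the lowest latitude that experiences at least one full rotation of continuous darkness at the northern-summer solstice; it lies at |φ| = 90° − ε = 90° − 23.17° = 66.83°.

66.83°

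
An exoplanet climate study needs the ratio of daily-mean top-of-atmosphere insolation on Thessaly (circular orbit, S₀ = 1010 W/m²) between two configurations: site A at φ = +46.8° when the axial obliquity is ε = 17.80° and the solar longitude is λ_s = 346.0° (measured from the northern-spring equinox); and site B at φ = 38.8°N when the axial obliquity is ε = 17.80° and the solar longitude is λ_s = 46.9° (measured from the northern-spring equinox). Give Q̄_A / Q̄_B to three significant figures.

— Configuration A (φ=+46.8°):
Solar declination: sin δ = sin ε · sin λ_s = sin 17.80° × sin 346.0° = -0.07395, so δ = -4.241°.
cos H₀ = −tan(+46.8°) tan(-4.241°) = 0.0790, H₀ = 1.4917 rad.
Bracket: H₀ sin φ sin δ + cos φ cos δ sin H₀ = 1.4917×0.72897×-0.07395 + 0.68455×0.99726×0.99688 = -0.080414 + 0.680544 = 0.600130.
Q̄ = (S₀/π) × [bracket] = (1010/π) × 0.600130 = 192.94 W/m².
— Configuration B (φ=+38.8°):
Solar declination: sin δ = sin ε · sin λ_s = sin 17.80° × sin 46.9° = 0.22321, so δ = +12.897°.
cos H₀ = −tan(+38.8°) tan(+12.897°) = -0.1841, H₀ = 1.7560 rad.
Bracket: H₀ sin φ sin δ + cos φ cos δ sin H₀ = 1.7560×0.62660×0.22321 + 0.77934×0.97477×0.98291 = 0.245600 + 0.746694 = 0.992294.
Q̄ = (S₀/π) × [bracket] = (1010/π) × 0.992294 = 319.02 W/m².
Ratio Q̄_A / Q̄_B = 192.94 / 319.02 = 0.6048.

Q̄_A / Q̄_B ≈ 0.605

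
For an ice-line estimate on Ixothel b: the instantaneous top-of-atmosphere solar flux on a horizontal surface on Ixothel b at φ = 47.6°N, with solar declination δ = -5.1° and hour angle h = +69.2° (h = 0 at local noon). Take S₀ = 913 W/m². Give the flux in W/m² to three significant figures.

cos θ_z = sin φ sin δ + cos φ cos δ cos h = -0.065644 + 0.238502 = 0.172858.
Flux = S₀ · cos θ_z = 913 × 0.172858 = 157.8 W/m².

158 W/m²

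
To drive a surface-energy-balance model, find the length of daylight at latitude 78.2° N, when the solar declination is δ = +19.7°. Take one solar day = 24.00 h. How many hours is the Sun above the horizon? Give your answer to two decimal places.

24.00 h

Sunrise equation: cos h₀ = −tan ϕ · tan δ = -1.7139 ≤ −1, so the Sun never sets (polar day) and h₀ = π.
Daylight = 2h₀/(2π) × 24.00 h = (3.1416/π) × 24.00 = 24.00 h.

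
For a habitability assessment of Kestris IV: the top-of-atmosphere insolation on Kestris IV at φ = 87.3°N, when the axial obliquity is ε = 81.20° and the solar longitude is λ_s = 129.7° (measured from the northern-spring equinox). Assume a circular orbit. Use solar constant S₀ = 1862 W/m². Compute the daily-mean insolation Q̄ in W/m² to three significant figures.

Solar declination: sin δ = sin ε · sin λ_s = sin 81.20° × sin 129.7° = 0.76034, so δ = +49.494°.
cos H₀ = −tan(+87.3°) tan(+49.494°) = -24.8229 ≤ −1 ⇒ polar day, H₀ = π.
Bracket: H₀ sin φ sin δ + cos φ cos δ sin H₀ = 3.1416×0.99889×0.76034 + 0.04711×0.64952×0.00000 = 2.386033 + 0.000000 = 2.386033.
Q̄ = (S₀/π) × [bracket] = (1862/π) × 2.386033 = 1414 W/m².

Q̄ ≈ 1.41e+03 W/m²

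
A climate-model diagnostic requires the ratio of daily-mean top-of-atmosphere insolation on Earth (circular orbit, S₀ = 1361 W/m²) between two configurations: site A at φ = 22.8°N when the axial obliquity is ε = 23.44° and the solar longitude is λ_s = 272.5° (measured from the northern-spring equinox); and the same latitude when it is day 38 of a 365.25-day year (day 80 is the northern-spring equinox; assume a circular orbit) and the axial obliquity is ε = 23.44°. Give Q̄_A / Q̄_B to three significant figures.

Q̄_A / Q̄_B ≈ 0.841

— Configuration A (φ=+22.8°):
Solar declination: sin δ = sin ε · sin λ_s = sin 23.44° × sin 272.5° = -0.39741, so δ = -23.416°.
cos H₀ = −tan(+22.8°) tan(-23.416°) = 0.1820, H₀ = 1.3877 rad.
Bracket: H₀ sin φ sin δ + cos φ cos δ sin H₀ = 1.3877×0.38752×-0.39741 + 0.92186×0.91764×0.98329 = -0.213712 + 0.831800 = 0.618088.
Q̄ = (S₀/π) × [bracket] = (1361/π) × 0.618088 = 267.77 W/m².
— Configuration B (φ=+22.8°):
Solar longitude: λ_s = 360° × (38 − 80)/365.25 = -41.396°, i.e. -41.396° + 360° = 318.604°.
sin δ = sin 23.44° × sin 318.604° = -0.26304, so δ = -15.251°.
cos H₀ = −tan(+22.8°) tan(-15.251°) = 0.1146, H₀ = 1.4559 rad.
Bracket: H₀ sin φ sin δ + cos φ cos δ sin H₀ = 1.4559×0.38752×-0.26304 + 0.92186×0.96478×0.99341 = -0.148405 + 0.883531 = 0.735126.
Q̄ = (S₀/π) × [bracket] = (1361/π) × 0.735126 = 318.47 W/m².
Ratio Q̄_A / Q̄_B = 267.77 / 318.47 = 0.8408.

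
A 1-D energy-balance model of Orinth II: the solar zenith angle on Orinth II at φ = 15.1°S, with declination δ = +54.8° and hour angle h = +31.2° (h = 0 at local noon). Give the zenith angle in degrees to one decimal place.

θ_z = 74.7°

cos θ_z = sin φ sin δ + cos φ cos δ cos h = -0.212870 + 0.476036 = 0.263166.
θ_z = arccos(0.263166) = 74.7°.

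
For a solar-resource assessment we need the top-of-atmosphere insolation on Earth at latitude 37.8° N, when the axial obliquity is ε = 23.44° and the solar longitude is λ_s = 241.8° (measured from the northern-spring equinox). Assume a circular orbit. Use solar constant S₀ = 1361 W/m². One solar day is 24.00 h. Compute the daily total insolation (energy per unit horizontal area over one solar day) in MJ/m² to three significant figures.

16.2 MJ/m²

Solar declination: sin δ = sin ε · sin λ_s = sin 23.44° × sin 241.8° = -0.35057, so δ = -20.522°.
cos H₀ = −tan(+37.8°) tan(-20.522°) = 0.2904, H₀ = 1.2762 rad.
Bracket: H₀ sin φ sin δ + cos φ cos δ sin H₀ = 1.2762×0.61291×-0.35057 + 0.79016×0.93654×0.95692 = -0.274214 + 0.708137 = 0.433923.
Q̄ = (S₀/π) × [bracket] = (1361/π) × 0.433923 = 187.98 W/m².
Daily total = Q̄ × 24.00 h × 3600 s/h = 187.98 × 24.00 × 3600 / 10⁶ = 16.24 MJ/m².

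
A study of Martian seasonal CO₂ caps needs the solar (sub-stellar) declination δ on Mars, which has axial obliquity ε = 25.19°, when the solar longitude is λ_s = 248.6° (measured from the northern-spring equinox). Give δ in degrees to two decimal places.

δ = -23.35°

sin δ = sin ε · sin λ_s = sin 25.19° × sin 248.6° = -0.396277.
δ = arcsin(-0.396277) = -23.35°.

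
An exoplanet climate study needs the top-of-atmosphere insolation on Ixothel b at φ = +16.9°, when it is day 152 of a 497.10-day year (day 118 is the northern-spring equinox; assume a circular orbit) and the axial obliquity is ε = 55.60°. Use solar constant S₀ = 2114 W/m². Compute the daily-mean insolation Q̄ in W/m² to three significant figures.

Q̄ ≈ 714 W/m²

Solar longitude: λ_s = 360° × (152 − 118)/497.10 = 24.623°.
sin δ = sin 55.60° × sin 24.623° = 0.34378, so δ = +20.107°.
cos H₀ = −tan(+16.9°) tan(+20.107°) = -0.1112, H₀ = 1.6823 rad.
Bracket: H₀ sin φ sin δ + cos φ cos δ sin H₀ = 1.6823×0.29070×0.34378 + 0.95681×0.93905×0.99380 = 0.168124 + 0.892922 = 1.061046.
Q̄ = (S₀/π) × [bracket] = (2114/π) × 1.061046 = 714.0 W/m².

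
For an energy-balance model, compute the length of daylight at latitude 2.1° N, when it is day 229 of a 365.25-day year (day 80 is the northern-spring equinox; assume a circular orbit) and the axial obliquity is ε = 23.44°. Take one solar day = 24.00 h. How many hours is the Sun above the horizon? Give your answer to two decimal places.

12.06 h

Solar longitude: λ_s = 360° × (229 − 80)/365.25 = 146.858°.
sin δ = sin 23.44° × sin 146.858° = 0.21748, so δ = +12.561°.
cos H₀ = −tan φ · tan δ = −tan(+2.1°) × tan(+12.561°) = -0.0082, so H₀ = 1.5790 rad = 90.47°.
Daylight = 2H₀/(2π) × 24.00 h = (1.5790/π) × 24.00 = 12.06 h.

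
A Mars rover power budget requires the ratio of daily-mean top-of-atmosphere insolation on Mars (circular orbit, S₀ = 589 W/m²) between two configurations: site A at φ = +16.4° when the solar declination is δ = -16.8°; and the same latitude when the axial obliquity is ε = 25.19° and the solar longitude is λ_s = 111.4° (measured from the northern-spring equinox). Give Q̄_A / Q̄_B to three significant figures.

Q̄_A / Q̄_B ≈ 0.746

— Configuration A (φ=+16.4°):
cos H₀ = −tan(+16.4°) tan(-16.800°) = 0.0889, H₀ = 1.4818 rad.
Bracket: H₀ sin φ sin δ + cos φ cos δ sin H₀ = 1.4818×0.28234×-0.28903 + 0.95931×0.95732×0.99604 = -0.120922 + 0.914730 = 0.793808.
Q̄ = (S₀/π) × [bracket] = (589/π) × 0.793808 = 148.83 W/m².
— Configuration B (φ=+16.4°):
Solar declination: sin δ = sin ε · sin λ_s = sin 25.19° × sin 111.4° = 0.39628, so δ = +23.346°.
cos H₀ = −tan(+16.4°) tan(+23.346°) = -0.1270, H₀ = 1.6982 rad.
Bracket: H₀ sin φ sin δ + cos φ cos δ sin H₀ = 1.6982×0.28234×0.39628 + 0.95931×0.91813×0.99190 = 0.190004 + 0.873637 = 1.063641.
Q̄ = (S₀/π) × [bracket] = (589/π) × 1.063641 = 199.42 W/m².
Ratio Q̄_A / Q̄_B = 148.83 / 199.42 = 0.7463.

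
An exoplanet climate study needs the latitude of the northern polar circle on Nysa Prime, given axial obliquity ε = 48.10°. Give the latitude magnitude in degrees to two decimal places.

41.90°

The polar circle is the lowest latitude that experiences at least one full rotation of continuous daylight at the northern-summer solstice; it lies at |φ| = 90° − ε = 90° − 48.10° = 41.90°.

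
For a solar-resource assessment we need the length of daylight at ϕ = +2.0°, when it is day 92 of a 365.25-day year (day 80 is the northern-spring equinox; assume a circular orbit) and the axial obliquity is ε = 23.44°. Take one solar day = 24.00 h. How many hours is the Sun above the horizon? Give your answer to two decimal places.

Solar longitude: L_s = 360° × (92 − 80)/365.25 = 11.828°.
sin δ = sin 23.44° × sin 11.828° = 0.08153, so δ = +4.677°.
cos h₀ = −tan ϕ · tan δ = −tan(+2.0°) × tan(+4.677°) = -0.0029, so h₀ = 1.5737 rad = 90.16°.
Daylight = 2h₀/(2π) × 24.00 h = (1.5737/π) × 24.00 = 12.02 h.

12.02 h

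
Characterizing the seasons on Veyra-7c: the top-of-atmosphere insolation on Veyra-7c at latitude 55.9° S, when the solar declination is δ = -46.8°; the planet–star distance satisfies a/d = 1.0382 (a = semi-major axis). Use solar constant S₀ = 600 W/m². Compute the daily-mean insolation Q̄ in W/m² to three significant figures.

cos H₀ = −tan(-55.9°) tan(-46.800°) = -1.5728 ≤ −1 ⇒ polar day, H₀ = π.
Bracket: H₀ sin φ sin δ + cos φ cos δ sin H₀ = 3.1416×-0.82806×-0.72897 + 0.56064×0.68455×0.00000 = 1.896367 + 0.000000 = 1.896367.
Inverse-square distance factor (a/d)² = 1.0382² = 1.077859.
Q̄ = (S₀/π) × 1.077859 × [bracket] = (600/π) × 1.077859 × 1.896367 = 390.4 W/m².

Q̄ ≈ 390 W/m²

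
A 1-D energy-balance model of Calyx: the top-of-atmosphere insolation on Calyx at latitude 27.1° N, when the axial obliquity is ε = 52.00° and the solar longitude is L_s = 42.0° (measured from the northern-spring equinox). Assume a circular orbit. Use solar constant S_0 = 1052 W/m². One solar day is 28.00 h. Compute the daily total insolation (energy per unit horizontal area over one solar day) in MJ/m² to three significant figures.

39.6 MJ/m²

Solar declination: sin δ = sin ε · sin L_s = sin 52.00° × sin 42.0° = 0.52728, so δ = +31.822°.
cos h₀ = −tan(+27.1°) tan(+31.822°) = -0.3176, h₀ = 1.8939 rad.
Bracket: h₀ sin ϕ sin δ + cos ϕ cos δ sin h₀ = 1.8939×0.45554×0.52728 + 0.89021×0.84969×0.94824 = 0.454909 + 0.717251 = 1.172160.
Q̄ = (S_0/π) × [bracket] = (1052/π) × 1.172160 = 392.51 W/m².
Daily total = Q̄ × 28.00 h × 3600 s/h = 392.51 × 28.00 × 3600 / 10⁶ = 39.57 MJ/m².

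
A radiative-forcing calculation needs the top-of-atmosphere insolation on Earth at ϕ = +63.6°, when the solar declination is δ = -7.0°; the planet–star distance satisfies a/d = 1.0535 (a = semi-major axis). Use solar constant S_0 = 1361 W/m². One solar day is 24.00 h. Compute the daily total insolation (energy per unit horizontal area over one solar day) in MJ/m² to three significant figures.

cos h₀ = −tan(+63.6°) tan(-7.000°) = 0.2473, h₀ = 1.3209 rad.
Bracket: h₀ sin ϕ sin δ + cos ϕ cos δ sin h₀ = 1.3209×0.89571×-0.12187 + 0.44464×0.99255×0.96893 = -0.144190 + 0.427615 = 0.283425.
Inverse-square distance factor (a/d)² = 1.0535² = 1.109862.
Q̄ = (S_0/π) × 1.109862 × [bracket] = (1361/π) × 1.109862 × 0.283425 = 136.27 W/m².
Daily total = Q̄ × 24.00 h × 3600 s/h = 136.27 × 24.00 × 3600 / 10⁶ = 11.77 MJ/m².

11.8 MJ/m²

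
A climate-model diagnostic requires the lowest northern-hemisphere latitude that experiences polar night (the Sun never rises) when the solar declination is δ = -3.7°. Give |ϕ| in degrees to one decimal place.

|ϕ| = 86.3°

Polar night requires cos h₀ = −tan ϕ tan δ ≥ 1, i.e. tan ϕ tan δ ≤ −1.
The boundary is |tan ϕ| · |tan δ| = 1, so |ϕ| = 90° − |δ| = 90° − 3.7° = 86.3° in the northern hemisphere.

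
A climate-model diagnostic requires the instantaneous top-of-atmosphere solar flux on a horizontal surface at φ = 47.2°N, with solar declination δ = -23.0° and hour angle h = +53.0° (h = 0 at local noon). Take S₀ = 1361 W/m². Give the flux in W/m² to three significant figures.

cos θ_z = sin φ sin δ + cos φ cos δ cos h = -0.286691 + 0.376393 = 0.089702.
Flux = S₀ · cos θ_z = 1361 × 0.089702 = 122.1 W/m².

122 W/m²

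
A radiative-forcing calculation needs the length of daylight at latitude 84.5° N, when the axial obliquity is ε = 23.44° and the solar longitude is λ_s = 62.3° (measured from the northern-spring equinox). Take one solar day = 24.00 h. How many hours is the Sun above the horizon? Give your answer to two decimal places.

24.00 h

Solar declination: sin δ = sin ε · sin λ_s = sin 23.44° × sin 62.3° = 0.35220, so δ = +20.622°.
Sunrise equation: cos H₀ = −tan φ · tan δ = -3.9081 ≤ −1, so the Sun never sets (polar day) and H₀ = π.
Daylight = 2H₀/(2π) × 24.00 h = (3.1416/π) × 24.00 = 24.00 h.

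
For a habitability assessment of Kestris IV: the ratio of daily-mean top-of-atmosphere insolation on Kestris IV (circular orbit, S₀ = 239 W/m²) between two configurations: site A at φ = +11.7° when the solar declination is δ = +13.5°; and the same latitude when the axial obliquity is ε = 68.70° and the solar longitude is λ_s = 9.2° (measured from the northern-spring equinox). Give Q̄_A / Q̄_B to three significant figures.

Q̄_A / Q̄_B ≈ 1.01

— Configuration A (φ=+11.7°):
cos H₀ = −tan(+11.7°) tan(+13.500°) = -0.0497, H₀ = 1.6205 rad.
Bracket: H₀ sin φ sin δ + cos φ cos δ sin H₀ = 1.6205×0.20279×0.23345 + 0.97922×0.97237×0.99876 = 0.076717 + 0.950983 = 1.027700.
Q̄ = (S₀/π) × [bracket] = (239/π) × 1.027700 = 78.183 W/m².
— Configuration B (φ=+11.7°):
Solar declination: sin δ = sin ε · sin λ_s = sin 68.70° × sin 9.2° = 0.14896, so δ = +8.567°.
cos H₀ = −tan(+11.7°) tan(+8.567°) = -0.0312, H₀ = 1.6020 rad.
Bracket: H₀ sin φ sin δ + cos φ cos δ sin H₀ = 1.6020×0.20279×0.14896 + 0.97922×0.98884×0.99951 = 0.048393 + 0.967817 = 1.016210.
Q̄ = (S₀/π) × [bracket] = (239/π) × 1.016210 = 77.309 W/m².
Ratio Q̄_A / Q̄_B = 78.183 / 77.309 = 1.011.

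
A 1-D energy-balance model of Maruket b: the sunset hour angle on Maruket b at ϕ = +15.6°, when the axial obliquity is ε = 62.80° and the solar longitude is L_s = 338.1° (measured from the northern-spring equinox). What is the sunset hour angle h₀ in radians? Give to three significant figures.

h₀ = 1.47 rad

Solar declination: sin δ = sin ε · sin L_s = sin 62.80° × sin 338.1° = -0.33174, so δ = -19.375°.
cos h₀ = −tan ϕ · tan δ = −tan(+15.6°) × tan(-19.375°) = 0.0982, so h₀ = 1.4725 rad = 84.37°.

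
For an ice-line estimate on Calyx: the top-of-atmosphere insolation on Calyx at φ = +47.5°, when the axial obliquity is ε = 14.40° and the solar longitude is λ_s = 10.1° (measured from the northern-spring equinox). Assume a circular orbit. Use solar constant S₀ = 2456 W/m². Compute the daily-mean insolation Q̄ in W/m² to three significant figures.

Q̄ ≈ 568 W/m²

Solar declination: sin δ = sin ε · sin λ_s = sin 14.40° × sin 10.1° = 0.04361, so δ = +2.500°.
cos H₀ = −tan(+47.5°) tan(+2.500°) = -0.0476, H₀ = 1.6185 rad.
Bracket: H₀ sin φ sin δ + cos φ cos δ sin H₀ = 1.6185×0.73728×0.04361 + 0.67559×0.99905×0.99886 = 0.052039 + 0.674179 = 0.726218.
Q̄ = (S₀/π) × [bracket] = (2456/π) × 0.726218 = 567.7 W/m².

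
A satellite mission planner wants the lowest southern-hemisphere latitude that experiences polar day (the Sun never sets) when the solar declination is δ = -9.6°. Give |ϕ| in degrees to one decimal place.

|ϕ| = 80.4°

Polar day requires cos h₀ = −tan ϕ tan δ ≤ −1, i.e. tan ϕ tan δ ≥ 1.
The boundary is |tan ϕ| · |tan δ| = 1, so |ϕ| = 90° − |δ| = 90° − 9.6° = 80.4° in the southern hemisphere.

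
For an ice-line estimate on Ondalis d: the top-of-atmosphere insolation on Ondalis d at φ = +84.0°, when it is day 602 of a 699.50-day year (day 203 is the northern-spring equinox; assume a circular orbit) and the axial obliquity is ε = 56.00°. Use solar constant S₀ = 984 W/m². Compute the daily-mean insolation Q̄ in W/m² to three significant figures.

Solar longitude: λ_s = 360° × (602 − 203)/699.50 = 205.347°.
sin δ = sin 56.00° × sin 205.347° = -0.35491, so δ = -20.788°.
cos H₀ = −tan(+84.0°) tan(-20.788°) = 3.6118 ≥ 1 ⇒ polar night, H₀ = 0 and Q̄ = 0.

Q̄ ≈ 0.00 W/m²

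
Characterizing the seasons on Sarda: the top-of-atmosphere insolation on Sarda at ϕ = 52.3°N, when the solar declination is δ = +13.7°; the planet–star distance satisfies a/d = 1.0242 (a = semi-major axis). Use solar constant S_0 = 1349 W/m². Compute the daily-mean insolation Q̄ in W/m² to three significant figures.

Q̄ ≈ 414 W/m²

cos h₀ = −tan(+52.3°) tan(+13.700°) = -0.3154, h₀ = 1.8917 rad.
Bracket: h₀ sin ϕ sin δ + cos ϕ cos δ sin h₀ = 1.8917×0.79122×0.23684 + 0.61153×0.97155×0.94896 = 0.354490 + 0.563807 = 0.918297.
Inverse-square distance factor (a/d)² = 1.0242² = 1.048986.
Q̄ = (S_0/π) × 1.048986 × [bracket] = (1349/π) × 1.048986 × 0.918297 = 413.6 W/m².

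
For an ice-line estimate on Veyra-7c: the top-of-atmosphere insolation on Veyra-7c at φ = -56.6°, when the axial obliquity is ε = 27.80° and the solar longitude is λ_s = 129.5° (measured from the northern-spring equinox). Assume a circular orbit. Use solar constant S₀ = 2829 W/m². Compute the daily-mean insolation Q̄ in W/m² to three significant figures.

Q̄ ≈ 119 W/m²

Solar declination: sin δ = sin ε · sin λ_s = sin 27.80° × sin 129.5° = 0.35988, so δ = +21.093°.
cos H₀ = −tan(-56.6°) tan(+21.093°) = 0.5850, H₀ = 0.9460 rad.
Bracket: H₀ sin φ sin δ + cos φ cos δ sin H₀ = 0.9460×-0.83485×0.35988 + 0.55048×0.93300×0.81105 = -0.284222 + 0.416554 = 0.132332.
Q̄ = (S₀/π) × [bracket] = (2829/π) × 0.132332 = 119.2 W/m².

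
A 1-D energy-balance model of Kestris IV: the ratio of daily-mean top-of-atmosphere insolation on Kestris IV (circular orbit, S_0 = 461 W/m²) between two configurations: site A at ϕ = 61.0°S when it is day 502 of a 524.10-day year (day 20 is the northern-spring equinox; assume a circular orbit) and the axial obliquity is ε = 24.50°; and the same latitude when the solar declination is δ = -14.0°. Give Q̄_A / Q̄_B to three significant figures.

Q̄_A / Q̄_B ≈ 0.920

— Configuration A (ϕ=-61.0°):
Solar longitude: L_s = 360° × (502 − 20)/524.10 = 331.082°.
sin δ = sin 24.50° × sin 331.082° = -0.20053, so δ = -11.568°.
cos h₀ = −tan(-61.0°) tan(-11.568°) = -0.3693, h₀ = 1.9490 rad.
Bracket: h₀ sin ϕ sin δ + cos ϕ cos δ sin h₀ = 1.9490×-0.87462×-0.20053 + 0.48481×0.97969×0.92932 = 0.341830 + 0.441393 = 0.783223.
Q̄ = (S_0/π) × [bracket] = (461/π) × 0.783223 = 114.93 W/m².
— Configuration B (ϕ=-61.0°):
cos h₀ = −tan(-61.0°) tan(-14.000°) = -0.4498, h₀ = 2.0373 rad.
Bracket: h₀ sin ϕ sin δ + cos ϕ cos δ sin h₀ = 2.0373×-0.87462×-0.24192 + 0.48481×0.97030×0.89313 = 0.431068 + 0.420138 = 0.851206.
Q̄ = (S_0/π) × [bracket] = (461/π) × 0.851206 = 124.91 W/m².
Ratio Q̄_A / Q̄_B = 114.93 / 124.91 = 0.9201.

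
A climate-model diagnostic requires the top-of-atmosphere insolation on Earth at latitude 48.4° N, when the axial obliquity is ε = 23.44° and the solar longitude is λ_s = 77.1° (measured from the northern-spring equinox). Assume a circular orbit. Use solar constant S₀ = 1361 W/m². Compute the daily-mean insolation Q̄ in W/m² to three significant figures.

Solar declination: sin δ = sin ε · sin λ_s = sin 23.44° × sin 77.1° = 0.38775, so δ = +22.814°.
cos H₀ = −tan(+48.4°) tan(+22.814°) = -0.4738, H₀ = 2.0644 rad.
Bracket: H₀ sin φ sin δ + cos φ cos δ sin H₀ = 2.0644×0.74780×0.38775 + 0.66393×0.92177×0.88063 = 0.598592 + 0.538937 = 1.137529.
Q̄ = (S₀/π) × [bracket] = (1361/π) × 1.137529 = 492.8 W/m².

Q̄ ≈ 493 W/m²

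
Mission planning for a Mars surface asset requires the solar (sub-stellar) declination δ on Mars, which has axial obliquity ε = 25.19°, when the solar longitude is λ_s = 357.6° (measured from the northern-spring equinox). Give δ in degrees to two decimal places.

δ = -1.02°

sin δ = sin ε · sin λ_s = sin 25.19° × sin 357.6° = -0.017823.
δ = arcsin(-0.017823) = -1.02°.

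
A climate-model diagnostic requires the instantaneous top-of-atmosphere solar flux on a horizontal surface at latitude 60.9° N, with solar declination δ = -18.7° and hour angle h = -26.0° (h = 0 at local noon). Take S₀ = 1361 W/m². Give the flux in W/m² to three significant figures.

182 W/m²

cos θ_z = sin φ sin δ + cos φ cos δ cos h = -0.280143 + 0.414040 = 0.133897.
Flux = S₀ · cos θ_z = 1361 × 0.133897 = 182.2 W/m².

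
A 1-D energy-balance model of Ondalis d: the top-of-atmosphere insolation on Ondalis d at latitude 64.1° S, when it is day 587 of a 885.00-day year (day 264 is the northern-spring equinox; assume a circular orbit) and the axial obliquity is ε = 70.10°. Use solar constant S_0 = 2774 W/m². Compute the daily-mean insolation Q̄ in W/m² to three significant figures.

Solar longitude: L_s = 360° × (587 − 264)/885.00 = 131.390°.
sin δ = sin 70.10° × sin 131.390° = 0.70543, so δ = +44.864°.
cos h₀ = −tan(-64.1°) tan(+44.864°) = 2.0497 ≥ 1 ⇒ polar night, h₀ = 0 and Q̄ = 0.

Q̄ ≈ 0.00 W/m²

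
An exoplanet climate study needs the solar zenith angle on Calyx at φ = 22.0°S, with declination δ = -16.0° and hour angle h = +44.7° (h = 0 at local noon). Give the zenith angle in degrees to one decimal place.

cos θ_z = sin φ sin δ + cos φ cos δ cos h = 0.103256 + 0.633512 = 0.736768.
θ_z = arccos(0.736768) = 42.5°.

θ_z = 42.5°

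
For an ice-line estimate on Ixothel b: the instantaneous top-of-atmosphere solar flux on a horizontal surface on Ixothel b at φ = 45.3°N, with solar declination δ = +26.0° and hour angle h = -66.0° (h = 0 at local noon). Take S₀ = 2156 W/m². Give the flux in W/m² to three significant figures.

1.23e+03 W/m²

cos θ_z = sin φ sin δ + cos φ cos δ cos h = 0.311594 + 0.257142 = 0.568736.
Flux = S₀ · cos θ_z = 2156 × 0.568736 = 1226 W/m².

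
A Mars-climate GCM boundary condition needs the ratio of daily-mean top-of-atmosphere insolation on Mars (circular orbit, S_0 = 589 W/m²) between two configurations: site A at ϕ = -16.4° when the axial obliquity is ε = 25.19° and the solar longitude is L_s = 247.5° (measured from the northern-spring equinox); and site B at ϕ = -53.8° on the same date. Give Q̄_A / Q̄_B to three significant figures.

— Configuration A (ϕ=-16.4°):
Solar declination: sin δ = sin ε · sin L_s = sin 25.19° × sin 247.5° = -0.39322, so δ = -23.155°.
cos h₀ = −tan(-16.4°) tan(-23.155°) = -0.1259, h₀ = 1.6970 rad.
Bracket: h₀ sin ϕ sin δ + cos ϕ cos δ sin h₀ = 1.6970×-0.28234×-0.39322 + 0.95931×0.91944×0.99205 = 0.188404 + 0.875016 = 1.063420.
Q̄ = (S_0/π) × [bracket] = (589/π) × 1.063420 = 199.37 W/m².
— Configuration B (ϕ=-53.8°):
cos h₀ = −tan(-53.8°) tan(-23.155°) = -0.5843, h₀ = 2.1949 rad.
Bracket: h₀ sin ϕ sin δ + cos ϕ cos δ sin h₀ = 2.1949×-0.80696×-0.39322 + 0.59061×0.91944×0.81151 = 0.696470 + 0.440675 = 1.137145.
Q̄ = (S_0/π) × [bracket] = (589/π) × 1.137145 = 213.20 W/m².
Ratio Q̄_A / Q̄_B = 199.37 / 213.20 = 0.9351.

Q̄_A / Q̄_B ≈ 0.935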